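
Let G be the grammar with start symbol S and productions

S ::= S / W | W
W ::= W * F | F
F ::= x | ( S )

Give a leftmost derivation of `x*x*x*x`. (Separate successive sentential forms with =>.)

S => W => W*F => W*F*F => W*F*F*F => F*F*F*F => x*F*F*F => x*x*F*F => x*x*x*F => x*x*x*x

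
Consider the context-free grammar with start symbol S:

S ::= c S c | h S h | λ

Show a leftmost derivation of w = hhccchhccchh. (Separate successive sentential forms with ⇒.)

S ⇒ hSh ⇒ hhShh ⇒ hhcSchh ⇒ hhccScchh ⇒ hhcccSccchh ⇒ hhccchShccchh ⇒ hhccchhccchh

S ⇒ hSh   [S ::= h S h]
hSh ⇒ hhShh   [S ::= h S h]
hhShh ⇒ hhcSchh   [S ::= c S c]
hhcSchh ⇒ hhccScchh   [S ::= c S c]
hhccScchh ⇒ hhcccSccchh   [S ::= c S c]
hhcccSccchh ⇒ hhccchShccchh   [S ::= h S h]
hhccchShccchh ⇒ hhccchhccchh   [S ::= λ]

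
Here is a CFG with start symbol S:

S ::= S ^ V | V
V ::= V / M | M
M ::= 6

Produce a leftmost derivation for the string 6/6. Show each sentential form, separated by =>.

S => V => V/M => M/M => 6/M => 6/6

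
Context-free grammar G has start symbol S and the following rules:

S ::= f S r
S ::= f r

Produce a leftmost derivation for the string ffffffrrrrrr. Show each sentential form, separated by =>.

S => fSr   [S ::= f S r]
fSr => ffSrr   [S ::= f S r]
ffSrr => fffSrrr   [S ::= f S r]
fffSrrr => ffffSrrrr   [S ::= f S r]
ffffSrrrr => fffffSrrrrr   [S ::= f S r]
fffffSrrrrr => ffffffrrrrrr   [S ::= f r]

S => fSr => ffSrr => fffSrrr => ffffSrrrr => fffffSrrrrr => ffffffrrrrrr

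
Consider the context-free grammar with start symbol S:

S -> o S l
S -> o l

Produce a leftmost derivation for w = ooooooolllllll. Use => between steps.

S => oSl => ooSll => oooSlll => ooooSllll => oooooSlllll => ooooooSllllll => ooooooolllllll

S => oSl   [S -> o S l]
oSl => ooSll   [S -> o S l]
ooSll => oooSlll   [S -> o S l]
oooSlll => ooooSllll   [S -> o S l]
ooooSllll => oooooSlllll   [S -> o S l]
oooooSlllll => ooooooSllllll   [S -> o S l]
ooooooSllllll => ooooooolllllll   [S -> o l]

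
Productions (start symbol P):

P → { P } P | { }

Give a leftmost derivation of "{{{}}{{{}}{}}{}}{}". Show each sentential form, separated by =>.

P => {P}P => {{P}P}P => {{{}}P}P => {{{}}{P}P}P => {{{}}{{P}P}P}P => {{{}}{{{}}P}P}P => {{{}}{{{}}{}}P}P => {{{}}{{{}}{}}{}}P => {{{}}{{{}}{}}{}}{}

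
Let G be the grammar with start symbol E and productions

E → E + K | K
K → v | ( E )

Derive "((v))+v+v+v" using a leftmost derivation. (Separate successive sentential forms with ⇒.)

E⇒E+K⇒E+K+K⇒E+K+K+K⇒K+K+K+K⇒(E)+K+K+K⇒(K)+K+K+K⇒((E))+K+K+K⇒((K))+K+K+K⇒((v))+K+K+K⇒((v))+v+K+K⇒((v))+v+v+K⇒((v))+v+v+v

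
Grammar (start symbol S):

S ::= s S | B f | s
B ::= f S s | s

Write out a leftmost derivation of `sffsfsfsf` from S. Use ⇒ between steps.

S⇒sS⇒sBf⇒sfSsf⇒sfBfsf⇒sffSsfsf⇒sffBfsfsf⇒sffsfsfsf

S ⇒ sS   [S ::= s S]
sS ⇒ sBf   [S ::= B f]
sBf ⇒ sfSsf   [B ::= f S s]
sfSsf ⇒ sfBfsf   [S ::= B f]
sfBfsf ⇒ sffSsfsf   [B ::= f S s]
sffSsfsf ⇒ sffBfsfsf   [S ::= B f]
sffBfsfsf ⇒ sffsfsfsf   [B ::= s]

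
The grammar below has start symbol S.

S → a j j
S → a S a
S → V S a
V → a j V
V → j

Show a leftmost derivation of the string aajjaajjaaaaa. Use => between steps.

S => aSa   [S → a S a]
aSa => aaSaa   [S → a S a]
aaSaa => aaVSaaa   [S → V S a]
aaVSaaa => aajSaaa   [V → j]
aajSaaa => aajVSaaaa   [S → V S a]
aajVSaaaa => aajjSaaaa   [V → j]
aajjSaaaa => aajjaSaaaaa   [S → a S a]
aajjaSaaaaa => aajjaajjaaaaa   [S → a j j]

S => aSa => aaSaa => aaVSaaa => aajSaaa => aajVSaaaa => aajjSaaaa => aajjaSaaaaa => aajjaajjaaaaa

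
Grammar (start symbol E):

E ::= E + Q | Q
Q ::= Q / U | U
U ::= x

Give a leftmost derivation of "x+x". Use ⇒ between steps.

E ⇒ E+Q   [E ::= E + Q]
E+Q ⇒ Q+Q   [E ::= Q]
Q+Q ⇒ U+Q   [Q ::= U]
U+Q ⇒ x+Q   [U ::= x]
x+Q ⇒ x+U   [Q ::= U]
x+U ⇒ x+x   [U ::= x]

E ⇒ E+Q ⇒ Q+Q ⇒ U+Q ⇒ x+Q ⇒ x+U ⇒ x+x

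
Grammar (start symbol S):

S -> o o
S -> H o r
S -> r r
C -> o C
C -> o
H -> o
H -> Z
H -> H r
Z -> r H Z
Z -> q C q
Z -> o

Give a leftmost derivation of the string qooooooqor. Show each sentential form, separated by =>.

S => Hor => Zor => qCqor => qoCqor => qooCqor => qoooCqor => qooooCqor => qoooooCqor => qooooooqor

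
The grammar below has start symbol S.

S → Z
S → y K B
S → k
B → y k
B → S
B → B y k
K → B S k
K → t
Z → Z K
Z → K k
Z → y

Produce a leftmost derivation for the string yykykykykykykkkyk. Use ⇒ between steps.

S ⇒ yKB   [S → y K B]
yKB ⇒ yBSkB   [K → B S k]
yBSkB ⇒ yBykSkB   [B → B y k]
yBykSkB ⇒ yBykykSkB   [B → B y k]
yBykykSkB ⇒ yBykykykSkB   [B → B y k]
yBykykykSkB ⇒ yBykykykykSkB   [B → B y k]
yBykykykykSkB ⇒ yBykykykykykSkB   [B → B y k]
yBykykykykykSkB ⇒ yykykykykykykSkB   [B → y k]
yykykykykykykSkB ⇒ yykykykykykykkkB   [S → k]
yykykykykykykkkB ⇒ yykykykykykykkkyk   [B → y k]

S⇒yKB⇒yBSkB⇒yBykSkB⇒yBykykSkB⇒yBykykykSkB⇒yBykykykykSkB⇒yBykykykykykSkB⇒yykykykykykykSkB⇒yykykykykykykkkB⇒yykykykykykykkkyk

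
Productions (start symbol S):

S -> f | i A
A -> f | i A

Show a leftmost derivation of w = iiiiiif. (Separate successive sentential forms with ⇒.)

S ⇒ iA ⇒ iiA ⇒ iiiA ⇒ iiiiA ⇒ iiiiiA ⇒ iiiiiiA ⇒ iiiiiif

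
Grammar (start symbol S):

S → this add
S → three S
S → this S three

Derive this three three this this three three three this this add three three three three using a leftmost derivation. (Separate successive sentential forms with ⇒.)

S ⇒ this S three ⇒ this three S three ⇒ this three three S three ⇒ this three three this S three three ⇒ this three three this this S three three three ⇒ this three three this this three S three three three ⇒ this three three this this three three S three three three ⇒ this three three this this three three three S three three three ⇒ this three three this this three three three this S three three three three ⇒ this three three this this three three three this this add three three three three

S ⇒ this S three   [S → this S three]
this S three ⇒ this three S three   [S → three S]
this three S three ⇒ this three three S three   [S → three S]
this three three S three ⇒ this three three this S three three   [S → this S three]
this three three this S three three ⇒ this three three this this S three three three   [S → this S three]
this three three this this S three three three ⇒ this three three this this three S three three three   [S → three S]
this three three this this three S three three three ⇒ this three three this this three three S three three three   [S → three S]
this three three this this three three S three three three ⇒ this three three this this three three three S three three three   [S → three S]
this three three this this three three three S three three three ⇒ this three three this this three three three this S three three three three   [S → this S three]
this three three this this three three three this S three three three three ⇒ this three three this this three three three this this add three three three three   [S → this add]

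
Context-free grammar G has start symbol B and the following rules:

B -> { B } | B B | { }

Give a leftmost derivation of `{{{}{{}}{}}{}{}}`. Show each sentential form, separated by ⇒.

B ⇒ {B} ⇒ {BB} ⇒ {BBB} ⇒ {{B}BB} ⇒ {{BB}BB} ⇒ {{BBB}BB} ⇒ {{{}BB}BB} ⇒ {{{}{B}B}BB} ⇒ {{{}{{}}B}BB} ⇒ {{{}{{}}{}}BB} ⇒ {{{}{{}}{}}{}B} ⇒ {{{}{{}}{}}{}{}}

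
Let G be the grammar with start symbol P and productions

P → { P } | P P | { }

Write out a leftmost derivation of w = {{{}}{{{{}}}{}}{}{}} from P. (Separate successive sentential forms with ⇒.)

P ⇒ {P}   [P → { P }]
{P} ⇒ {PP}   [P → P P]
{PP} ⇒ {PPP}   [P → P P]
{PPP} ⇒ {{P}PP}   [P → { P }]
{{P}PP} ⇒ {{{}}PP}   [P → { }]
{{{}}PP} ⇒ {{{}}PPP}   [P → P P]
{{{}}PPP} ⇒ {{{}}{P}PP}   [P → { P }]
{{{}}{P}PP} ⇒ {{{}}{PP}PP}   [P → P P]
{{{}}{PP}PP} ⇒ {{{}}{{P}P}PP}   [P → { P }]
{{{}}{{P}P}PP} ⇒ {{{}}{{{P}}P}PP}   [P → { P }]
{{{}}{{{P}}P}PP} ⇒ {{{}}{{{{}}}P}PP}   [P → { }]
{{{}}{{{{}}}P}PP} ⇒ {{{}}{{{{}}}{}}PP}   [P → { }]
{{{}}{{{{}}}{}}PP} ⇒ {{{}}{{{{}}}{}}{}P}   [P → { }]
{{{}}{{{{}}}{}}{}P} ⇒ {{{}}{{{{}}}{}}{}{}}   [P → { }]

P ⇒ {P} ⇒ {PP} ⇒ {PPP} ⇒ {{P}PP} ⇒ {{{}}PP} ⇒ {{{}}PPP} ⇒ {{{}}{P}PP} ⇒ {{{}}{PP}PP} ⇒ {{{}}{{P}P}PP} ⇒ {{{}}{{{P}}P}PP} ⇒ {{{}}{{{{}}}P}PP} ⇒ {{{}}{{{{}}}{}}PP} ⇒ {{{}}{{{{}}}{}}{}P} ⇒ {{{}}{{{{}}}{}}{}{}}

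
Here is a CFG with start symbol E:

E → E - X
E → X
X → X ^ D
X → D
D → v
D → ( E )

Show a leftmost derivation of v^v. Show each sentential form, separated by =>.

E => X => X^D => D^D => v^D => v^v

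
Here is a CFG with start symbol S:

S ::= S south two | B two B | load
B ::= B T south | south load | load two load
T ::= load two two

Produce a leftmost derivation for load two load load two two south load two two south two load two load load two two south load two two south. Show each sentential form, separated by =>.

S => B two B => B T south two B => B T south T south two B => load two load T south T south two B => load two load load two two south T south two B => load two load load two two south load two two south two B => load two load load two two south load two two south two B T south => load two load load two two south load two two south two B T south T south => load two load load two two south load two two south two load two load T south T south => load two load load two two south load two two south two load two load load two two south T south => load two load load two two south load two two south two load two load load two two south load two two south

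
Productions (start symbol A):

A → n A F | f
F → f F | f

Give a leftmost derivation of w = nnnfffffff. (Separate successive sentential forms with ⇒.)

A ⇒ nAF   [A → n A F]
nAF ⇒ nnAFF   [A → n A F]
nnAFF ⇒ nnnAFFF   [A → n A F]
nnnAFFF ⇒ nnnfFFF   [A → f]
nnnfFFF ⇒ nnnffFFF   [F → f F]
nnnffFFF ⇒ nnnfffFF   [F → f]
nnnfffFF ⇒ nnnffffFF   [F → f F]
nnnffffFF ⇒ nnnfffffF   [F → f]
nnnfffffF ⇒ nnnffffffF   [F → f F]
nnnffffffF ⇒ nnnfffffff   [F → f]

A⇒nAF⇒nnAFF⇒nnnAFFF⇒nnnfFFF⇒nnnffFFF⇒nnnfffFF⇒nnnffffFF⇒nnnfffffF⇒nnnffffffF⇒nnnfffffff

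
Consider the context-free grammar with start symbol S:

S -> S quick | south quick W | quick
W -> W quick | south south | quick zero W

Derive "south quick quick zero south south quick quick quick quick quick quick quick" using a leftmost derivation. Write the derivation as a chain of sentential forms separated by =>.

S => S quick   [S -> S quick]
S quick => S quick quick   [S -> S quick]
S quick quick => S quick quick quick   [S -> S quick]
S quick quick quick => S quick quick quick quick   [S -> S quick]
S quick quick quick quick => S quick quick quick quick quick   [S -> S quick]
S quick quick quick quick quick => south quick W quick quick quick quick quick   [S -> south quick W]
south quick W quick quick quick quick quick => south quick W quick quick quick quick quick quick   [W -> W quick]
south quick W quick quick quick quick quick quick => south quick quick zero W quick quick quick quick quick quick   [W -> quick zero W]
south quick quick zero W quick quick quick quick quick quick => south quick quick zero W quick quick quick quick quick quick quick   [W -> W quick]
south quick quick zero W quick quick quick quick quick quick quick => south quick quick zero south south quick quick quick quick quick quick quick   [W -> south south]

S => S quick => S quick quick => S quick quick quick => S quick quick quick quick => S quick quick quick quick quick => south quick W quick quick quick quick quick => south quick W quick quick quick quick quick quick => south quick quick zero W quick quick quick quick quick quick => south quick quick zero W quick quick quick quick quick quick quick => south quick quick zero south south quick quick quick quick quick quick quick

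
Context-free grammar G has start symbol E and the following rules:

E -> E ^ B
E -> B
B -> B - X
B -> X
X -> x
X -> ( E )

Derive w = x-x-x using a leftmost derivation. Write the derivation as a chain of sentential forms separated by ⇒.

E⇒B⇒B-X⇒B-X-X⇒X-X-X⇒x-X-X⇒x-x-X⇒x-x-x

E ⇒ B   [E -> B]
B ⇒ B-X   [B -> B - X]
B-X ⇒ B-X-X   [B -> B - X]
B-X-X ⇒ X-X-X   [B -> X]
X-X-X ⇒ x-X-X   [X -> x]
x-X-X ⇒ x-x-X   [X -> x]
x-x-X ⇒ x-x-x   [X -> x]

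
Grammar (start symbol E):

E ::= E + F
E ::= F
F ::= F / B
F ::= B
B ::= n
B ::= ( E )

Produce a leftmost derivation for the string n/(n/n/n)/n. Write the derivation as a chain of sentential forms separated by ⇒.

E ⇒ F ⇒ F/B ⇒ F/B/B ⇒ B/B/B ⇒ n/B/B ⇒ n/(E)/B ⇒ n/(F)/B ⇒ n/(F/B)/B ⇒ n/(F/B/B)/B ⇒ n/(B/B/B)/B ⇒ n/(n/B/B)/B ⇒ n/(n/n/B)/B ⇒ n/(n/n/n)/B ⇒ n/(n/n/n)/n

E ⇒ F   [E ::= F]
F ⇒ F/B   [F ::= F / B]
F/B ⇒ F/B/B   [F ::= F / B]
F/B/B ⇒ B/B/B   [F ::= B]
B/B/B ⇒ n/B/B   [B ::= n]
n/B/B ⇒ n/(E)/B   [B ::= ( E )]
n/(E)/B ⇒ n/(F)/B   [E ::= F]
n/(F)/B ⇒ n/(F/B)/B   [F ::= F / B]
n/(F/B)/B ⇒ n/(F/B/B)/B   [F ::= F / B]
n/(F/B/B)/B ⇒ n/(B/B/B)/B   [F ::= B]
n/(B/B/B)/B ⇒ n/(n/B/B)/B   [B ::= n]
n/(n/B/B)/B ⇒ n/(n/n/B)/B   [B ::= n]
n/(n/n/B)/B ⇒ n/(n/n/n)/B   [B ::= n]
n/(n/n/n)/B ⇒ n/(n/n/n)/n   [B ::= n]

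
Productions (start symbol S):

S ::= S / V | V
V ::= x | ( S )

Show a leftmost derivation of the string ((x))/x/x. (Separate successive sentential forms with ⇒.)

S ⇒ S/V   [S ::= S / V]
S/V ⇒ S/V/V   [S ::= S / V]
S/V/V ⇒ V/V/V   [S ::= V]
V/V/V ⇒ (S)/V/V   [V ::= ( S )]
(S)/V/V ⇒ (V)/V/V   [S ::= V]
(V)/V/V ⇒ ((S))/V/V   [V ::= ( S )]
((S))/V/V ⇒ ((V))/V/V   [S ::= V]
((V))/V/V ⇒ ((x))/V/V   [V ::= x]
((x))/V/V ⇒ ((x))/x/V   [V ::= x]
((x))/x/V ⇒ ((x))/x/x   [V ::= x]

S⇒S/V⇒S/V/V⇒V/V/V⇒(S)/V/V⇒(V)/V/V⇒((S))/V/V⇒((V))/V/V⇒((x))/V/V⇒((x))/x/V⇒((x))/x/x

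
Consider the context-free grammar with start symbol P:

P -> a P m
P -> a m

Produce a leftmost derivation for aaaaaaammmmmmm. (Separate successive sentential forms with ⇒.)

P ⇒ aPm ⇒ aaPmm ⇒ aaaPmmm ⇒ aaaaPmmmm ⇒ aaaaaPmmmmm ⇒ aaaaaaPmmmmmm ⇒ aaaaaaammmmmmm

P ⇒ aPm   [P -> a P m]
aPm ⇒ aaPmm   [P -> a P m]
aaPmm ⇒ aaaPmmm   [P -> a P m]
aaaPmmm ⇒ aaaaPmmmm   [P -> a P m]
aaaaPmmmm ⇒ aaaaaPmmmmm   [P -> a P m]
aaaaaPmmmmm ⇒ aaaaaaPmmmmmm   [P -> a P m]
aaaaaaPmmmmmm ⇒ aaaaaaammmmmmm   [P -> a m]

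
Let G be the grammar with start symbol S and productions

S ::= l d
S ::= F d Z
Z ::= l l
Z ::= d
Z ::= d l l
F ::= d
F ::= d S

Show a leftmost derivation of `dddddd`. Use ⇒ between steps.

S⇒FdZ⇒dSdZ⇒dFdZdZ⇒dddZdZ⇒dddddZ⇒dddddd

S ⇒ FdZ   [S ::= F d Z]
FdZ ⇒ dSdZ   [F ::= d S]
dSdZ ⇒ dFdZdZ   [S ::= F d Z]
dFdZdZ ⇒ dddZdZ   [F ::= d]
dddZdZ ⇒ dddddZ   [Z ::= d]
dddddZ ⇒ dddddd   [Z ::= d]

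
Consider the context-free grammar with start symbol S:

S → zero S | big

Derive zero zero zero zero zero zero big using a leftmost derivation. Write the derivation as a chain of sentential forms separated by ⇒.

S ⇒ zero S ⇒ zero zero S ⇒ zero zero zero S ⇒ zero zero zero zero S ⇒ zero zero zero zero zero S ⇒ zero zero zero zero zero zero S ⇒ zero zero zero zero zero zero big

S ⇒ zero S   [S → zero S]
zero S ⇒ zero zero S   [S → zero S]
zero zero S ⇒ zero zero zero S   [S → zero S]
zero zero zero S ⇒ zero zero zero zero S   [S → zero S]
zero zero zero zero S ⇒ zero zero zero zero zero S   [S → zero S]
zero zero zero zero zero S ⇒ zero zero zero zero zero zero S   [S → zero S]
zero zero zero zero zero zero S ⇒ zero zero zero zero zero zero big   [S → big]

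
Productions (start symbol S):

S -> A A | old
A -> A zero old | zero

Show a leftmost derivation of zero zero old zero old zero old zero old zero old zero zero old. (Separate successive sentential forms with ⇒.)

S ⇒ A A   [S -> A A]
A A ⇒ A zero old A   [A -> A zero old]
A zero old A ⇒ A zero old zero old A   [A -> A zero old]
A zero old zero old A ⇒ A zero old zero old zero old A   [A -> A zero old]
A zero old zero old zero old A ⇒ A zero old zero old zero old zero old A   [A -> A zero old]
A zero old zero old zero old zero old A ⇒ A zero old zero old zero old zero old zero old A   [A -> A zero old]
A zero old zero old zero old zero old zero old A ⇒ zero zero old zero old zero old zero old zero old A   [A -> zero]
zero zero old zero old zero old zero old zero old A ⇒ zero zero old zero old zero old zero old zero old A zero old   [A -> A zero old]
zero zero old zero old zero old zero old zero old A zero old ⇒ zero zero old zero old zero old zero old zero old zero zero old   [A -> zero]

S ⇒ A A ⇒ A zero old A ⇒ A zero old zero old A ⇒ A zero old zero old zero old A ⇒ A zero old zero old zero old zero old A ⇒ A zero old zero old zero old zero old zero old A ⇒ zero zero old zero old zero old zero old zero old A ⇒ zero zero old zero old zero old zero old zero old A zero old ⇒ zero zero old zero old zero old zero old zero old zero zero old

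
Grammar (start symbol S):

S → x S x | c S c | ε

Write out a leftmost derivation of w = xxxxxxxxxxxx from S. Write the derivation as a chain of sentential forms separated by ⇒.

S ⇒ xSx   [S → x S x]
xSx ⇒ xxSxx   [S → x S x]
xxSxx ⇒ xxxSxxx   [S → x S x]
xxxSxxx ⇒ xxxxSxxxx   [S → x S x]
xxxxSxxxx ⇒ xxxxxSxxxxx   [S → x S x]
xxxxxSxxxxx ⇒ xxxxxxSxxxxxx   [S → x S x]
xxxxxxSxxxxxx ⇒ xxxxxxxxxxxx   [S → ε]

S ⇒ xSx ⇒ xxSxx ⇒ xxxSxxx ⇒ xxxxSxxxx ⇒ xxxxxSxxxxx ⇒ xxxxxxSxxxxxx ⇒ xxxxxxxxxxxx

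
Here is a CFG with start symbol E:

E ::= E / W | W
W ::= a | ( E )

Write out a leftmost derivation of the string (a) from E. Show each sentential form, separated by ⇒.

E ⇒ W ⇒ (E) ⇒ (W) ⇒ (a)

E ⇒ W   [E ::= W]
W ⇒ (E)   [W ::= ( E )]
(E) ⇒ (W)   [E ::= W]
(W) ⇒ (a)   [W ::= a]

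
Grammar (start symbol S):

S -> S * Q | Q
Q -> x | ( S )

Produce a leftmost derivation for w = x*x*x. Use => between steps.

S => S*Q => S*Q*Q => Q*Q*Q => x*Q*Q => x*x*Q => x*x*x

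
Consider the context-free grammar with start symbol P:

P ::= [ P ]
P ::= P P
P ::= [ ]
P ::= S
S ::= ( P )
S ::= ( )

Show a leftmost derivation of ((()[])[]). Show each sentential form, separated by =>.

P=>S=>(P)=>(PP)=>(SP)=>((P)P)=>((PP)P)=>((SP)P)=>((()P)P)=>((()[])P)=>((()[])[])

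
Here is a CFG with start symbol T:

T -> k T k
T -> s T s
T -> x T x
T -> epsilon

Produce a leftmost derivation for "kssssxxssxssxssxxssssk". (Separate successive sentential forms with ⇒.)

T ⇒ kTk ⇒ ksTsk ⇒ kssTssk ⇒ ksssTsssk ⇒ kssssTssssk ⇒ kssssxTxssssk ⇒ kssssxxTxxssssk ⇒ kssssxxsTsxxssssk ⇒ kssssxxssTssxxssssk ⇒ kssssxxssxTxssxxssssk ⇒ kssssxxssxsTsxssxxssssk ⇒ kssssxxssxssxssxxssssk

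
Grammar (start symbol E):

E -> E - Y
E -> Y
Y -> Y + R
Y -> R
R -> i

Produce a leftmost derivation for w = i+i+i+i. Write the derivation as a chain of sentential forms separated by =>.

E => Y => Y+R => Y+R+R => Y+R+R+R => R+R+R+R => i+R+R+R => i+i+R+R => i+i+i+R => i+i+i+i

E => Y   [E -> Y]
Y => Y+R   [Y -> Y + R]
Y+R => Y+R+R   [Y -> Y + R]
Y+R+R => Y+R+R+R   [Y -> Y + R]
Y+R+R+R => R+R+R+R   [Y -> R]
R+R+R+R => i+R+R+R   [R -> i]
i+R+R+R => i+i+R+R   [R -> i]
i+i+R+R => i+i+i+R   [R -> i]
i+i+i+R => i+i+i+i   [R -> i]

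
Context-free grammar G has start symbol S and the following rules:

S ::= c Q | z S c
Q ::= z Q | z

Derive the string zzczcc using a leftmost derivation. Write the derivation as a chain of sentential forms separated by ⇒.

S ⇒ zSc ⇒ zzScc ⇒ zzcQcc ⇒ zzczcc

S ⇒ zSc   [S ::= z S c]
zSc ⇒ zzScc   [S ::= z S c]
zzScc ⇒ zzcQcc   [S ::= c Q]
zzcQcc ⇒ zzczcc   [Q ::= z]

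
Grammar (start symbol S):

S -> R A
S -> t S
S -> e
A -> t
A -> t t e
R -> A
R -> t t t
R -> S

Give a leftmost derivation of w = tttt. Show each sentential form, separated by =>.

S => RA   [S -> R A]
RA => SA   [R -> S]
SA => RAA   [S -> R A]
RAA => SAA   [R -> S]
SAA => RAAA   [S -> R A]
RAAA => AAAA   [R -> A]
AAAA => tAAA   [A -> t]
tAAA => ttAA   [A -> t]
ttAA => tttA   [A -> t]
tttA => tttt   [A -> t]

S => RA => SA => RAA => SAA => RAAA => AAAA => tAAA => ttAA => tttA => tttt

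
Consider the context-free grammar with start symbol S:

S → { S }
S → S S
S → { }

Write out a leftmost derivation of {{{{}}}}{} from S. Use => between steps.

S => SS => {S}S => {{S}}S => {{{S}}}S => {{{{}}}}S => {{{{}}}}{}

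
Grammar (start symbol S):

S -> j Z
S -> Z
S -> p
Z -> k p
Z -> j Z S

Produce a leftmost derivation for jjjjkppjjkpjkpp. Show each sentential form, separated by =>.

S => jZ   [S -> j Z]
jZ => jjZS   [Z -> j Z S]
jjZS => jjjZSS   [Z -> j Z S]
jjjZSS => jjjjZSSS   [Z -> j Z S]
jjjjZSSS => jjjjkpSSS   [Z -> k p]
jjjjkpSSS => jjjjkppSS   [S -> p]
jjjjkppSS => jjjjkppjZS   [S -> j Z]
jjjjkppjZS => jjjjkppjjZSS   [Z -> j Z S]
jjjjkppjjZSS => jjjjkppjjkpSS   [Z -> k p]
jjjjkppjjkpSS => jjjjkppjjkpjZS   [S -> j Z]
jjjjkppjjkpjZS => jjjjkppjjkpjkpS   [Z -> k p]
jjjjkppjjkpjkpS => jjjjkppjjkpjkpp   [S -> p]

S => jZ => jjZS => jjjZSS => jjjjZSSS => jjjjkpSSS => jjjjkppSS => jjjjkppjZS => jjjjkppjjZSS => jjjjkppjjkpSS => jjjjkppjjkpjZS => jjjjkppjjkpjkpS => jjjjkppjjkpjkpp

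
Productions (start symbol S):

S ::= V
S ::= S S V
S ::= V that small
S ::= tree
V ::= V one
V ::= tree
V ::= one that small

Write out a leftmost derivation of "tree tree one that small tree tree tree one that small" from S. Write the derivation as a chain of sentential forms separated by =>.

S => S S V => S S V S V => S S V S V S V => tree S V S V S V => tree tree V S V S V => tree tree one that small S V S V => tree tree one that small tree V S V => tree tree one that small tree tree S V => tree tree one that small tree tree tree V => tree tree one that small tree tree tree one that small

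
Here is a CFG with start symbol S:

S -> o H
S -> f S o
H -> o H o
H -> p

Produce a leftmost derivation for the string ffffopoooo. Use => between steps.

S => fSo => ffSoo => fffSooo => ffffSoooo => ffffoHoooo => ffffopoooo

S => fSo   [S -> f S o]
fSo => ffSoo   [S -> f S o]
ffSoo => fffSooo   [S -> f S o]
fffSooo => ffffSoooo   [S -> f S o]
ffffSoooo => ffffoHoooo   [S -> o H]
ffffoHoooo => ffffopoooo   [H -> p]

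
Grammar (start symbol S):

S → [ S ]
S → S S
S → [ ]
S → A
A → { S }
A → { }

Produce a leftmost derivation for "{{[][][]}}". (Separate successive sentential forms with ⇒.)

S ⇒ A ⇒ {S} ⇒ {A} ⇒ {{S}} ⇒ {{SS}} ⇒ {{SSS}} ⇒ {{[]SS}} ⇒ {{[][]S}} ⇒ {{[][][]}}

S ⇒ A   [S → A]
A ⇒ {S}   [A → { S }]
{S} ⇒ {A}   [S → A]
{A} ⇒ {{S}}   [A → { S }]
{{S}} ⇒ {{SS}}   [S → S S]
{{SS}} ⇒ {{SSS}}   [S → S S]
{{SSS}} ⇒ {{[]SS}}   [S → [ ]]
{{[]SS}} ⇒ {{[][]S}}   [S → [ ]]
{{[][]S}} ⇒ {{[][][]}}   [S → [ ]]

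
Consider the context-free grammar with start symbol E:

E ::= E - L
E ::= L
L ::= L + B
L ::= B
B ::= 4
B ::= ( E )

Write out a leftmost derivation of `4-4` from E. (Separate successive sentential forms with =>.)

E => E-L => L-L => B-L => 4-L => 4-B => 4-4

E => E-L   [E ::= E - L]
E-L => L-L   [E ::= L]
L-L => B-L   [L ::= B]
B-L => 4-L   [B ::= 4]
4-L => 4-B   [L ::= B]
4-B => 4-4   [B ::= 4]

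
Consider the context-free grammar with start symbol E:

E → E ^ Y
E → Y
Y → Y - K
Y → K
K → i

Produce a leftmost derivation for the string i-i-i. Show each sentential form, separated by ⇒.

E ⇒ Y ⇒ Y-K ⇒ Y-K-K ⇒ K-K-K ⇒ i-K-K ⇒ i-i-K ⇒ i-i-i

E ⇒ Y   [E → Y]
Y ⇒ Y-K   [Y → Y - K]
Y-K ⇒ Y-K-K   [Y → Y - K]
Y-K-K ⇒ K-K-K   [Y → K]
K-K-K ⇒ i-K-K   [K → i]
i-K-K ⇒ i-i-K   [K → i]
i-i-K ⇒ i-i-i   [K → i]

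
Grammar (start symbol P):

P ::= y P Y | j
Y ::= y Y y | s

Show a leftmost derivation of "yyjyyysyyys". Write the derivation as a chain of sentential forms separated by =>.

P=>yPY=>yyPYY=>yyjYY=>yyjyYyY=>yyjyyYyyY=>yyjyyyYyyyY=>yyjyyysyyyY=>yyjyyysyyys

P => yPY   [P ::= y P Y]
yPY => yyPYY   [P ::= y P Y]
yyPYY => yyjYY   [P ::= j]
yyjYY => yyjyYyY   [Y ::= y Y y]
yyjyYyY => yyjyyYyyY   [Y ::= y Y y]
yyjyyYyyY => yyjyyyYyyyY   [Y ::= y Y y]
yyjyyyYyyyY => yyjyyysyyyY   [Y ::= s]
yyjyyysyyyY => yyjyyysyyys   [Y ::= s]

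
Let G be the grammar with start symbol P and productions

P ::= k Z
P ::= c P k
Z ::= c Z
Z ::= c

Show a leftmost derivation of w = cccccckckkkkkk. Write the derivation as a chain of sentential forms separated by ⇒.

P⇒cPk⇒ccPkk⇒cccPkkk⇒ccccPkkkk⇒cccccPkkkkk⇒ccccccPkkkkkk⇒cccccckZkkkkkk⇒cccccckckkkkkk

P ⇒ cPk   [P ::= c P k]
cPk ⇒ ccPkk   [P ::= c P k]
ccPkk ⇒ cccPkkk   [P ::= c P k]
cccPkkk ⇒ ccccPkkkk   [P ::= c P k]
ccccPkkkk ⇒ cccccPkkkkk   [P ::= c P k]
cccccPkkkkk ⇒ ccccccPkkkkkk   [P ::= c P k]
ccccccPkkkkkk ⇒ cccccckZkkkkkk   [P ::= k Z]
cccccckZkkkkkk ⇒ cccccckckkkkkk   [Z ::= c]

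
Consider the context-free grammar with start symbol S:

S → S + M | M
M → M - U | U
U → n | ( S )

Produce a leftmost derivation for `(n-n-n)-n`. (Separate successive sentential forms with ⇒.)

S ⇒ M ⇒ M-U ⇒ U-U ⇒ (S)-U ⇒ (M)-U ⇒ (M-U)-U ⇒ (M-U-U)-U ⇒ (U-U-U)-U ⇒ (n-U-U)-U ⇒ (n-n-U)-U ⇒ (n-n-n)-U ⇒ (n-n-n)-n

S ⇒ M   [S → M]
M ⇒ M-U   [M → M - U]
M-U ⇒ U-U   [M → U]
U-U ⇒ (S)-U   [U → ( S )]
(S)-U ⇒ (M)-U   [S → M]
(M)-U ⇒ (M-U)-U   [M → M - U]
(M-U)-U ⇒ (M-U-U)-U   [M → M - U]
(M-U-U)-U ⇒ (U-U-U)-U   [M → U]
(U-U-U)-U ⇒ (n-U-U)-U   [U → n]
(n-U-U)-U ⇒ (n-n-U)-U   [U → n]
(n-n-U)-U ⇒ (n-n-n)-U   [U → n]
(n-n-n)-U ⇒ (n-n-n)-n   [U → n]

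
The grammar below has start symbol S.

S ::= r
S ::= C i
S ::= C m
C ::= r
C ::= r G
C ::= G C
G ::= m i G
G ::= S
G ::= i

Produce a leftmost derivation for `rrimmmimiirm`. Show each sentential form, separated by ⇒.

S ⇒ Cm ⇒ GCm ⇒ SCm ⇒ CmCm ⇒ rGmCm ⇒ rSmCm ⇒ rCmmCm ⇒ rrGmmCm ⇒ rrimmCm ⇒ rrimmGCm ⇒ rrimmmiGCm ⇒ rrimmmimiGCm ⇒ rrimmmimiiCm ⇒ rrimmmimiirm

S ⇒ Cm   [S ::= C m]
Cm ⇒ GCm   [C ::= G C]
GCm ⇒ SCm   [G ::= S]
SCm ⇒ CmCm   [S ::= C m]
CmCm ⇒ rGmCm   [C ::= r G]
rGmCm ⇒ rSmCm   [G ::= S]
rSmCm ⇒ rCmmCm   [S ::= C m]
rCmmCm ⇒ rrGmmCm   [C ::= r G]
rrGmmCm ⇒ rrimmCm   [G ::= i]
rrimmCm ⇒ rrimmGCm   [C ::= G C]
rrimmGCm ⇒ rrimmmiGCm   [G ::= m i G]
rrimmmiGCm ⇒ rrimmmimiGCm   [G ::= m i G]
rrimmmimiGCm ⇒ rrimmmimiiCm   [G ::= i]
rrimmmimiiCm ⇒ rrimmmimiirm   [C ::= r]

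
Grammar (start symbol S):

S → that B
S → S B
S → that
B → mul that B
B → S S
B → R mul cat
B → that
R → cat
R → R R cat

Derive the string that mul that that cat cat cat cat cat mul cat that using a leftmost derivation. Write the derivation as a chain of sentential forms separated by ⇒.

S ⇒ S B   [S → S B]
S B ⇒ S B B   [S → S B]
S B B ⇒ that B B B   [S → that B]
that B B B ⇒ that mul that B B B   [B → mul that B]
that mul that B B B ⇒ that mul that that B B   [B → that]
that mul that that B B ⇒ that mul that that R mul cat B   [B → R mul cat]
that mul that that R mul cat B ⇒ that mul that that R R cat mul cat B   [R → R R cat]
that mul that that R R cat mul cat B ⇒ that mul that that cat R cat mul cat B   [R → cat]
that mul that that cat R cat mul cat B ⇒ that mul that that cat R R cat cat mul cat B   [R → R R cat]
that mul that that cat R R cat cat mul cat B ⇒ that mul that that cat cat R cat cat mul cat B   [R → cat]
that mul that that cat cat R cat cat mul cat B ⇒ that mul that that cat cat cat cat cat mul cat B   [R → cat]
that mul that that cat cat cat cat cat mul cat B ⇒ that mul that that cat cat cat cat cat mul cat that   [B → that]

S ⇒ S B ⇒ S B B ⇒ that B B B ⇒ that mul that B B B ⇒ that mul that that B B ⇒ that mul that that R mul cat B ⇒ that mul that that R R cat mul cat B ⇒ that mul that that cat R cat mul cat B ⇒ that mul that that cat R R cat cat mul cat B ⇒ that mul that that cat cat R cat cat mul cat B ⇒ that mul that that cat cat cat cat cat mul cat B ⇒ that mul that that cat cat cat cat cat mul cat that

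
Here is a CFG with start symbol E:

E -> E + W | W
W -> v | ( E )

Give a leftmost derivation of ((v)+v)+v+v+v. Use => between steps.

E => E+W => E+W+W => E+W+W+W => W+W+W+W => (E)+W+W+W => (E+W)+W+W+W => (W+W)+W+W+W => ((E)+W)+W+W+W => ((W)+W)+W+W+W => ((v)+W)+W+W+W => ((v)+v)+W+W+W => ((v)+v)+v+W+W => ((v)+v)+v+v+W => ((v)+v)+v+v+v

E => E+W   [E -> E + W]
E+W => E+W+W   [E -> E + W]
E+W+W => E+W+W+W   [E -> E + W]
E+W+W+W => W+W+W+W   [E -> W]
W+W+W+W => (E)+W+W+W   [W -> ( E )]
(E)+W+W+W => (E+W)+W+W+W   [E -> E + W]
(E+W)+W+W+W => (W+W)+W+W+W   [E -> W]
(W+W)+W+W+W => ((E)+W)+W+W+W   [W -> ( E )]
((E)+W)+W+W+W => ((W)+W)+W+W+W   [E -> W]
((W)+W)+W+W+W => ((v)+W)+W+W+W   [W -> v]
((v)+W)+W+W+W => ((v)+v)+W+W+W   [W -> v]
((v)+v)+W+W+W => ((v)+v)+v+W+W   [W -> v]
((v)+v)+v+W+W => ((v)+v)+v+v+W   [W -> v]
((v)+v)+v+v+W => ((v)+v)+v+v+v   [W -> v]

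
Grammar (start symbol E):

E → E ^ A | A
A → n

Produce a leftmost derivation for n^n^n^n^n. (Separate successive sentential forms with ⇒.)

E ⇒ E^A ⇒ E^A^A ⇒ E^A^A^A ⇒ E^A^A^A^A ⇒ A^A^A^A^A ⇒ n^A^A^A^A ⇒ n^n^A^A^A ⇒ n^n^n^A^A ⇒ n^n^n^n^A ⇒ n^n^n^n^n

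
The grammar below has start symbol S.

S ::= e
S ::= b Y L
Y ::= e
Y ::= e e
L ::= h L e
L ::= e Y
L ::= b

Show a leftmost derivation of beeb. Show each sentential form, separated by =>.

S=>bYL=>beeL=>beeb

S => bYL   [S ::= b Y L]
bYL => beeL   [Y ::= e e]
beeL => beeb   [L ::= b]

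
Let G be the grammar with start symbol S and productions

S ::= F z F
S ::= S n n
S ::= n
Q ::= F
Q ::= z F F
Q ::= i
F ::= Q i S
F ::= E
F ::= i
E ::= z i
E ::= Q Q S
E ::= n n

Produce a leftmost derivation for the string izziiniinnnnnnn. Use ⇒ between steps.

S ⇒ FzF ⇒ izF ⇒ izQiS ⇒ izzFFiS ⇒ izzQiSFiS ⇒ izziiSFiS ⇒ izziinFiS ⇒ izziiniiS ⇒ izziiniiSnn ⇒ izziiniiSnnnn ⇒ izziiniiSnnnnnn ⇒ izziiniinnnnnnn

S ⇒ FzF   [S ::= F z F]
FzF ⇒ izF   [F ::= i]
izF ⇒ izQiS   [F ::= Q i S]
izQiS ⇒ izzFFiS   [Q ::= z F F]
izzFFiS ⇒ izzQiSFiS   [F ::= Q i S]
izzQiSFiS ⇒ izziiSFiS   [Q ::= i]
izziiSFiS ⇒ izziinFiS   [S ::= n]
izziinFiS ⇒ izziiniiS   [F ::= i]
izziiniiS ⇒ izziiniiSnn   [S ::= S n n]
izziiniiSnn ⇒ izziiniiSnnnn   [S ::= S n n]
izziiniiSnnnn ⇒ izziiniiSnnnnnn   [S ::= S n n]
izziiniiSnnnnnn ⇒ izziiniinnnnnnn   [S ::= n]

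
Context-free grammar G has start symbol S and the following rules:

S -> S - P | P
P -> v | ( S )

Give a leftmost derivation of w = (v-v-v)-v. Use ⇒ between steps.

S ⇒ S-P ⇒ P-P ⇒ (S)-P ⇒ (S-P)-P ⇒ (S-P-P)-P ⇒ (P-P-P)-P ⇒ (v-P-P)-P ⇒ (v-v-P)-P ⇒ (v-v-v)-P ⇒ (v-v-v)-v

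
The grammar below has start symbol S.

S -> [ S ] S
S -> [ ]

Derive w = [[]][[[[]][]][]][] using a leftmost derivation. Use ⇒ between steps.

S ⇒ [S]S   [S -> [ S ] S]
[S]S ⇒ [[]]S   [S -> [ ]]
[[]]S ⇒ [[]][S]S   [S -> [ S ] S]
[[]][S]S ⇒ [[]][[S]S]S   [S -> [ S ] S]
[[]][[S]S]S ⇒ [[]][[[S]S]S]S   [S -> [ S ] S]
[[]][[[S]S]S]S ⇒ [[]][[[[]]S]S]S   [S -> [ ]]
[[]][[[[]]S]S]S ⇒ [[]][[[[]][]]S]S   [S -> [ ]]
[[]][[[[]][]]S]S ⇒ [[]][[[[]][]][]]S   [S -> [ ]]
[[]][[[[]][]][]]S ⇒ [[]][[[[]][]][]][]   [S -> [ ]]

S ⇒ [S]S ⇒ [[]]S ⇒ [[]][S]S ⇒ [[]][[S]S]S ⇒ [[]][[[S]S]S]S ⇒ [[]][[[[]]S]S]S ⇒ [[]][[[[]][]]S]S ⇒ [[]][[[[]][]][]]S ⇒ [[]][[[[]][]][]][]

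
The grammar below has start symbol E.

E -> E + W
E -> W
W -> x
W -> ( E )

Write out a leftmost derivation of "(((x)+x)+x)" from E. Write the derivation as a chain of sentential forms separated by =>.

E => W => (E) => (E+W) => (W+W) => ((E)+W) => ((E+W)+W) => ((W+W)+W) => (((E)+W)+W) => (((W)+W)+W) => (((x)+W)+W) => (((x)+x)+W) => (((x)+x)+x)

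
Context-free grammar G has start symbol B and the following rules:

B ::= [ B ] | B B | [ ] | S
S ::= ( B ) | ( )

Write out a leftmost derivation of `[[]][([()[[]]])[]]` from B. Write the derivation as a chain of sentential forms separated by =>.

B => BB => [B]B => [[]]B => [[]][B] => [[]][BB] => [[]][SB] => [[]][(B)B] => [[]][([B])B] => [[]][([BB])B] => [[]][([SB])B] => [[]][([()B])B] => [[]][([()[B]])B] => [[]][([()[[]]])B] => [[]][([()[[]]])[]]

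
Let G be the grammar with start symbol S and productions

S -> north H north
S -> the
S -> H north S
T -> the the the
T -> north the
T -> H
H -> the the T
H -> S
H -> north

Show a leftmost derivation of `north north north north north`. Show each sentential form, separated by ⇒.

S ⇒ H north S ⇒ north north S ⇒ north north north H north ⇒ north north north north north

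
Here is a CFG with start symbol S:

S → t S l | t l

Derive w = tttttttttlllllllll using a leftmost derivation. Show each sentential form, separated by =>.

S=>tSl=>ttSll=>tttSlll=>ttttSllll=>tttttSlllll=>ttttttSllllll=>tttttttSlllllll=>ttttttttSllllllll=>tttttttttlllllllll

S => tSl   [S → t S l]
tSl => ttSll   [S → t S l]
ttSll => tttSlll   [S → t S l]
tttSlll => ttttSllll   [S → t S l]
ttttSllll => tttttSlllll   [S → t S l]
tttttSlllll => ttttttSllllll   [S → t S l]
ttttttSllllll => tttttttSlllllll   [S → t S l]
tttttttSlllllll => ttttttttSllllllll   [S → t S l]
ttttttttSllllllll => tttttttttlllllllll   [S → t l]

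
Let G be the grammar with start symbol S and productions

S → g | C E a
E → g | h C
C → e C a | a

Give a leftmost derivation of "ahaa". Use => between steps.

S => CEa => aEa => ahCa => ahaa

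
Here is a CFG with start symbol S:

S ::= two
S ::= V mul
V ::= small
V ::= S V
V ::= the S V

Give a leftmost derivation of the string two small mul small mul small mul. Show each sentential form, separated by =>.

S => V mul => S V mul => V mul V mul => S V mul V mul => two V mul V mul => two S V mul V mul => two V mul V mul V mul => two small mul V mul V mul => two small mul small mul V mul => two small mul small mul small mul

S => V mul   [S ::= V mul]
V mul => S V mul   [V ::= S V]
S V mul => V mul V mul   [S ::= V mul]
V mul V mul => S V mul V mul   [V ::= S V]
S V mul V mul => two V mul V mul   [S ::= two]
two V mul V mul => two S V mul V mul   [V ::= S V]
two S V mul V mul => two V mul V mul V mul   [S ::= V mul]
two V mul V mul V mul => two small mul V mul V mul   [V ::= small]
two small mul V mul V mul => two small mul small mul V mul   [V ::= small]
two small mul small mul V mul => two small mul small mul small mul   [V ::= small]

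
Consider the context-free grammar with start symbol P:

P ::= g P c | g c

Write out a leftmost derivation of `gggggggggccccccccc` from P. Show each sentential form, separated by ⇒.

P ⇒ gPc ⇒ ggPcc ⇒ gggPccc ⇒ ggggPcccc ⇒ gggggPccccc ⇒ ggggggPcccccc ⇒ gggggggPccccccc ⇒ ggggggggPcccccccc ⇒ gggggggggccccccccc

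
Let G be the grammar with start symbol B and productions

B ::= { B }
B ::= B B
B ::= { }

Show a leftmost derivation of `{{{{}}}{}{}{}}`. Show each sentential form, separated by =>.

B => {B}   [B ::= { B }]
{B} => {BB}   [B ::= B B]
{BB} => {BBB}   [B ::= B B]
{BBB} => {{B}BB}   [B ::= { B }]
{{B}BB} => {{{B}}BB}   [B ::= { B }]
{{{B}}BB} => {{{{}}}BB}   [B ::= { }]
{{{{}}}BB} => {{{{}}}BBB}   [B ::= B B]
{{{{}}}BBB} => {{{{}}}{}BB}   [B ::= { }]
{{{{}}}{}BB} => {{{{}}}{}{}B}   [B ::= { }]
{{{{}}}{}{}B} => {{{{}}}{}{}{}}   [B ::= { }]

B => {B} => {BB} => {BBB} => {{B}BB} => {{{B}}BB} => {{{{}}}BB} => {{{{}}}BBB} => {{{{}}}{}BB} => {{{{}}}{}{}B} => {{{{}}}{}{}{}}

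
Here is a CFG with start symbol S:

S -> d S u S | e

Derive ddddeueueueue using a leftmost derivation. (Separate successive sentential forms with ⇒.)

S ⇒ dSuS   [S -> d S u S]
dSuS ⇒ ddSuSuS   [S -> d S u S]
ddSuSuS ⇒ dddSuSuSuS   [S -> d S u S]
dddSuSuSuS ⇒ ddddSuSuSuSuS   [S -> d S u S]
ddddSuSuSuSuS ⇒ ddddeuSuSuSuS   [S -> e]
ddddeuSuSuSuS ⇒ ddddeueuSuSuS   [S -> e]
ddddeueuSuSuS ⇒ ddddeueueuSuS   [S -> e]
ddddeueueuSuS ⇒ ddddeueueueuS   [S -> e]
ddddeueueueuS ⇒ ddddeueueueue   [S -> e]

S ⇒ dSuS ⇒ ddSuSuS ⇒ dddSuSuSuS ⇒ ddddSuSuSuSuS ⇒ ddddeuSuSuSuS ⇒ ddddeueuSuSuS ⇒ ddddeueueuSuS ⇒ ddddeueueueuS ⇒ ddddeueueueue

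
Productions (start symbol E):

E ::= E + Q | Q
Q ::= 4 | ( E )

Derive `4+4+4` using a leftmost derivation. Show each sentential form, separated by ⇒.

E ⇒ E+Q ⇒ E+Q+Q ⇒ Q+Q+Q ⇒ 4+Q+Q ⇒ 4+4+Q ⇒ 4+4+4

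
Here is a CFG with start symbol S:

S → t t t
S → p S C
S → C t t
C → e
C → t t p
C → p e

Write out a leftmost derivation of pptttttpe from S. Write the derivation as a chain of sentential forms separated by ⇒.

S ⇒ pSC   [S → p S C]
pSC ⇒ ppSCC   [S → p S C]
ppSCC ⇒ pptttCC   [S → t t t]
pptttCC ⇒ pptttttpC   [C → t t p]
pptttttpC ⇒ pptttttpe   [C → e]

S⇒pSC⇒ppSCC⇒pptttCC⇒pptttttpC⇒pptttttpe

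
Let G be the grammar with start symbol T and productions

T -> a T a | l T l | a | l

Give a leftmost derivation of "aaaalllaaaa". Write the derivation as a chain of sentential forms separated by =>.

T => aTa   [T -> a T a]
aTa => aaTaa   [T -> a T a]
aaTaa => aaaTaaa   [T -> a T a]
aaaTaaa => aaaaTaaaa   [T -> a T a]
aaaaTaaaa => aaaalTlaaaa   [T -> l T l]
aaaalTlaaaa => aaaalllaaaa   [T -> l]

T => aTa => aaTaa => aaaTaaa => aaaaTaaaa => aaaalTlaaaa => aaaalllaaaa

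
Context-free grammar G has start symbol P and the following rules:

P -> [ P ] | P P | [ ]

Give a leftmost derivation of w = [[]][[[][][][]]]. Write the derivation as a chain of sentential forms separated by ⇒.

P ⇒ PP   [P -> P P]
PP ⇒ [P]P   [P -> [ P ]]
[P]P ⇒ [[]]P   [P -> [ ]]
[[]]P ⇒ [[]][P]   [P -> [ P ]]
[[]][P] ⇒ [[]][[P]]   [P -> [ P ]]
[[]][[P]] ⇒ [[]][[PP]]   [P -> P P]
[[]][[PP]] ⇒ [[]][[PPP]]   [P -> P P]
[[]][[PPP]] ⇒ [[]][[PPPP]]   [P -> P P]
[[]][[PPPP]] ⇒ [[]][[[]PPP]]   [P -> [ ]]
[[]][[[]PPP]] ⇒ [[]][[[][]PP]]   [P -> [ ]]
[[]][[[][]PP]] ⇒ [[]][[[][][]P]]   [P -> [ ]]
[[]][[[][][]P]] ⇒ [[]][[[][][][]]]   [P -> [ ]]

P ⇒ PP ⇒ [P]P ⇒ [[]]P ⇒ [[]][P] ⇒ [[]][[P]] ⇒ [[]][[PP]] ⇒ [[]][[PPP]] ⇒ [[]][[PPPP]] ⇒ [[]][[[]PPP]] ⇒ [[]][[[][]PP]] ⇒ [[]][[[][][]P]] ⇒ [[]][[[][][][]]]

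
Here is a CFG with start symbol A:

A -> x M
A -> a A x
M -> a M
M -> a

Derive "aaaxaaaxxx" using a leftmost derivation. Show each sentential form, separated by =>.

A => aAx   [A -> a A x]
aAx => aaAxx   [A -> a A x]
aaAxx => aaaAxxx   [A -> a A x]
aaaAxxx => aaaxMxxx   [A -> x M]
aaaxMxxx => aaaxaMxxx   [M -> a M]
aaaxaMxxx => aaaxaaMxxx   [M -> a M]
aaaxaaMxxx => aaaxaaaxxx   [M -> a]

A=>aAx=>aaAxx=>aaaAxxx=>aaaxMxxx=>aaaxaMxxx=>aaaxaaMxxx=>aaaxaaaxxx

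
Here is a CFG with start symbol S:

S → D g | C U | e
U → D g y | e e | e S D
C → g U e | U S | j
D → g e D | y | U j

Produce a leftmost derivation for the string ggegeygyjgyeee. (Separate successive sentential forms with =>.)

S=>CU=>gUeU=>gDgyeU=>gUjgyeU=>gDgyjgyeU=>ggeDgyjgyeU=>ggegeDgyjgyeU=>ggegeygyjgyeU=>ggegeygyjgyeee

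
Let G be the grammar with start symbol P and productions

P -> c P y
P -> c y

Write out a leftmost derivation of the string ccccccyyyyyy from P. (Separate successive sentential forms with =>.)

P => cPy   [P -> c P y]
cPy => ccPyy   [P -> c P y]
ccPyy => cccPyyy   [P -> c P y]
cccPyyy => ccccPyyyy   [P -> c P y]
ccccPyyyy => cccccPyyyyy   [P -> c P y]
cccccPyyyyy => ccccccyyyyyy   [P -> c y]

P => cPy => ccPyy => cccPyyy => ccccPyyyy => cccccPyyyyy => ccccccyyyyyy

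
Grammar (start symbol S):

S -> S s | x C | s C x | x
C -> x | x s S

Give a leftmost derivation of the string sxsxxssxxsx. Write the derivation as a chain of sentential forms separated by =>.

S => sCx   [S -> s C x]
sCx => sxsSx   [C -> x s S]
sxsSx => sxsSsx   [S -> S s]
sxsSsx => sxsxCsx   [S -> x C]
sxsxCsx => sxsxxsSsx   [C -> x s S]
sxsxxsSsx => sxsxxssCxsx   [S -> s C x]
sxsxxssCxsx => sxsxxssxxsx   [C -> x]

S=>sCx=>sxsSx=>sxsSsx=>sxsxCsx=>sxsxxsSsx=>sxsxxssCxsx=>sxsxxssxxsx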